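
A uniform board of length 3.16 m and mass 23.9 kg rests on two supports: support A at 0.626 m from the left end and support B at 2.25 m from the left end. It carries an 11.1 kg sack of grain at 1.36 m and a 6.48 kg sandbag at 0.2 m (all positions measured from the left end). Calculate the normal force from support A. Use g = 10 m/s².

R_A ≈ 241 N

Take moments about support B.
Beam weight: 23.9 × 10 = 239 N down at 1.58 m → arm 0.67 m, τ = 239 × 0.67 = 160.1 N·m counterclockwise.
Sack of grain: 11.1 × 10 = 111 N down at 1.36 m → arm 0.89 m, τ = 111 × 0.89 = 98.79 N·m counterclockwise.
Sandbag: 6.48 × 10 = 64.8 N down at 0.2 m → arm 2.05 m, τ = 64.8 × 2.05 = 132.8 N·m counterclockwise.
Net load moment about support B = 391.7 N·m counterclockwise.
Reaction R at support A is upward at 0.626 m, arm 1.624 m → moment R × 1.624 clockwise.
For rotational equilibrium, R × 1.624 = 391.7, so R = 241 N.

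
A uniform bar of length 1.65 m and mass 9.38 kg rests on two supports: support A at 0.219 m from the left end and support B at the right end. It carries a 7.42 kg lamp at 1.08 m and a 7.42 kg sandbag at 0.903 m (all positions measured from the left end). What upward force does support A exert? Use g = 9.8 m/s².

R_A ≈ 120 N

Take moments about support B.
Beam weight: 9.38 × 9.8 = 91.92 N down at 0.825 m → arm 0.825 m, τ = 91.92 × 0.825 = 75.83 N·m counterclockwise.
Lamp: 7.42 × 9.8 = 72.72 N down at 1.08 m → arm 0.57 m, τ = 72.72 × 0.57 = 41.45 N·m counterclockwise.
Sandbag: 7.42 × 9.8 = 72.72 N down at 0.903 m → arm 0.747 m, τ = 72.72 × 0.747 = 54.32 N·m counterclockwise.
Net load moment about support B = 171.6 N·m counterclockwise.
Reaction R at support A is upward at 0.219 m, arm 1.431 m → moment R × 1.431 clockwise.
For rotational equilibrium, R × 1.431 = 171.6, so R = 120 N.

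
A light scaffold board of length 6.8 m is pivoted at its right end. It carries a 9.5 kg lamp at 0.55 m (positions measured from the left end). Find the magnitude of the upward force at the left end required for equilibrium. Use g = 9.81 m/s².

Taking torques about the right end:
Lamp: 9.5 × 9.81 = 93.2 N down at 0.55 m → arm 6.25 m, τ = 93.2 × 6.25 = 582.5 N·m counterclockwise.
Net moment of the loads = 582.5 N·m counterclockwise.
The upward force F acts at the left end, arm 6.8 m, giving F × 6.8 clockwise.
Setting net torque to zero: F × 6.8 = 582.5 → F = 582.5 / 6.8 = 85.7 N.

F ≈ 85.7 N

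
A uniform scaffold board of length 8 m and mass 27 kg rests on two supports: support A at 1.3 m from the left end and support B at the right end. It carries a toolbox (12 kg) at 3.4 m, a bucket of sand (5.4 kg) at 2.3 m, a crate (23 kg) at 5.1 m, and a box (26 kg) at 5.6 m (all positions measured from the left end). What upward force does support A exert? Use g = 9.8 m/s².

R_A ≈ 473 N

About support B:
Beam weight: 27 × 9.8 = 264.6 N down at 4 m → arm 4 m, τ = 264.6 × 4 = 1058 N·m counterclockwise.
Toolbox: 12 × 9.8 = 117.6 N down at 3.4 m → arm 4.6 m, τ = 117.6 × 4.6 = 541 N·m counterclockwise.
Bucket of sand: 5.4 × 9.8 = 52.92 N down at 2.3 m → arm 5.7 m, τ = 52.92 × 5.7 = 301.6 N·m counterclockwise.
Crate: 23 × 9.8 = 225.4 N down at 5.1 m → arm 2.9 m, τ = 225.4 × 2.9 = 653.7 N·m counterclockwise.
Box: 26 × 9.8 = 254.8 N down at 5.6 m → arm 2.4 m, τ = 254.8 × 2.4 = 611.5 N·m counterclockwise.
Net load moment about support B = 3166 N·m counterclockwise.
Reaction R at support A is upward at 1.3 m, arm 6.7 m → moment R × 6.7 clockwise.
Balancing moments: R × 6.7 = 3166, giving R = 473 N.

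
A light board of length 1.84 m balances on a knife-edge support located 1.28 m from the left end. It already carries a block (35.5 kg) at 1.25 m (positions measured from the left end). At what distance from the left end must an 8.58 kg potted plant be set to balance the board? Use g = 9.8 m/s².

Choose the knife-edge support (at 1.28 m from the left end) as the axis so the support reaction has zero arm there.
Block: 35.5 × 9.8 = 347.9 N down at 1.25 m → arm 0.03 m, τ = 347.9 × 0.03 = 10.44 N·m counterclockwise.
Net moment of existing loads = 10.44 N·m counterclockwise.
The potted plant weighs 8.58 × 9.8 = 84.08 N and must supply an equal clockwise moment, so its lever arm about the knife-edge support is 10.44 / 84.08 = 0.124 m.
That puts it at 1.28 + 0.124 = 1.4 m from the left end.

x ≈ 1.4 m from the left end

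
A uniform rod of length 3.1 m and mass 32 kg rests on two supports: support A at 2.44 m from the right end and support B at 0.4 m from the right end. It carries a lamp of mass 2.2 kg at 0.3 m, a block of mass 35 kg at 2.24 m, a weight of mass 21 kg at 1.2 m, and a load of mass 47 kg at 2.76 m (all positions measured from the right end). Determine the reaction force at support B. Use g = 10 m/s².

Taking torques about support A:
Beam weight: 32 × 10 = 320 N down at 1.55 m → arm 0.89 m, τ = 320 × 0.89 = 284.8 N·m clockwise.
Lamp: 2.2 × 10 = 22 N down at 0.3 m → arm 2.14 m, τ = 22 × 2.14 = 47.08 N·m clockwise.
Block: 35 × 10 = 350 N down at 2.24 m → arm 0.2 m, τ = 350 × 0.2 = 70 N·m clockwise.
Weight: 21 × 10 = 210 N down at 1.2 m → arm 1.24 m, τ = 210 × 1.24 = 260.4 N·m clockwise.
Load: 47 × 10 = 470 N down at 2.76 m → arm 0.32 m, τ = 470 × 0.32 = 150.4 N·m counterclockwise.
Net load moment about support A = 511.9 N·m clockwise.
Reaction R at support B is upward at 0.4 m, arm 2.04 m → moment R × 2.04 counterclockwise.
Setting net torque to zero: R × 2.04 = 511.9 → R = 251 N.

R_B ≈ 251 N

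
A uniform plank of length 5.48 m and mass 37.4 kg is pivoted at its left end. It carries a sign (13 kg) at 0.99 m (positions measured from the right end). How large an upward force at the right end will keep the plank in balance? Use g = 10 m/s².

Take moments about the left end.
Beam weight: 37.4 × 10 = 374 N down at 2.74 m → arm 2.74 m, τ = 374 × 2.74 = 1025 N·m clockwise.
Sign: 13 × 10 = 130 N down at 0.99 m → arm 4.49 m, τ = 130 × 4.49 = 583.7 N·m clockwise.
Net moment of the loads = 1609 N·m clockwise.
The upward force F acts at the right end, arm 5.48 m, giving F × 5.48 counterclockwise.
Setting net torque to zero: F × 5.48 = 1609 → F = 1609 / 5.48 = 294 N.

F ≈ 294 N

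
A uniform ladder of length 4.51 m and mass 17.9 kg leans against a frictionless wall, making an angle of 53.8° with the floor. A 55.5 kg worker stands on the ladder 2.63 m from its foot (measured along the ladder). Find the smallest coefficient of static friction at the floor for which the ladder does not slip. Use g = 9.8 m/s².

Sum moments about the foot of the ladder (the floor normal and friction both act there and drop out).
Ladder weight 17.9×9.8 = 175.4 N acts at 2.255 m along the ladder; its horizontal arm is 2.255·cos53.8° = 1.332 m → τ = 233.6 N·m clockwise.
Worker: 55.5×9.8 = 543.9 N at 2.63 m → arm 1.553 m → τ = 844.7 N·m clockwise.
Wall normal N acts horizontally at the top; its moment arm is the height L sinθ = 4.51·sin53.8° = 3.639 m, counterclockwise.
Setting net torque to zero: N × 3.639 = 1078 → N = 296.2 N.
ΣFx = 0 ⇒ f = N_wall = 296.2 N. ΣFy = 0 ⇒ N_floor = 719.3 N.
μ_min = f / N_floor = 296.2 / 719.3 = 0.412.

μ_min ≈ 0.412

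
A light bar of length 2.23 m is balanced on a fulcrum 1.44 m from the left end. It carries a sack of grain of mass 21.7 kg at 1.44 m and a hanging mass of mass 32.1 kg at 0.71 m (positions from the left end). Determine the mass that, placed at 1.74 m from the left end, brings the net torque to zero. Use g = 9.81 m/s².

Sum moments about the fulcrum (at 1.44 m from the left end) (the support reaction has zero arm there).
Sack of grain: acts at the fulcrum, moment arm 0 → no torque.
Hanging mass: 32.1 × 9.81 = 314.9 N down at 0.71 m → arm 0.73 m, τ = 314.9 × 0.73 = 229.9 N·m counterclockwise.
Net moment of known loads = 229.9 N·m counterclockwise.
An unknown mass m at 1.74 m has arm 0.3 m; its moment is m·g·0.3 clockwise.
Setting net torque to zero: m × 9.81 × 0.3 = 229.9 → m = 229.9 / (9.81 × 0.3) = 78.1 kg.

m ≈ 78.1 kg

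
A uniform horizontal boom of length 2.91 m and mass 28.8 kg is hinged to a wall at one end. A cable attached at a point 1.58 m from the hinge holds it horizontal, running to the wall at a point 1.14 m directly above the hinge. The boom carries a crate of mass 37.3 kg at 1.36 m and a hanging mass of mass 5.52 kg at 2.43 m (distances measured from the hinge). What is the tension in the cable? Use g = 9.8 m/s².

Sum moments about the hinge (the unknown hinge reaction has zero arm there).
Beam weight: 28.8 × 9.8 = 282.2 N down at 1.455 m → arm 1.455 m, τ = 282.2 × 1.455 = 410.6 N·m clockwise.
Crate: 37.3 × 9.8 = 365.5 N down at 1.36 m → arm 1.36 m, τ = 365.5 × 1.36 = 497.1 N·m clockwise.
Hanging mass: 5.52 × 9.8 = 54.1 N down at 2.43 m → arm 2.43 m, τ = 54.1 × 2.43 = 131.5 N·m clockwise.
Total clockwise load moment = 1039 N·m.
The cable tension T acts at 1.58 m; only its component perpendicular to the boom, T sinθ, produces torque. sinθ = h/√(h²+d²) = 1.14/√(1.14²+1.58²) = 0.5851.
Στ = 0 ⇒ T × 1.58 × 0.5851 = 1039 ⇒ T = 1039 / 0.9245 = 1120 N.

T ≈ 1120 N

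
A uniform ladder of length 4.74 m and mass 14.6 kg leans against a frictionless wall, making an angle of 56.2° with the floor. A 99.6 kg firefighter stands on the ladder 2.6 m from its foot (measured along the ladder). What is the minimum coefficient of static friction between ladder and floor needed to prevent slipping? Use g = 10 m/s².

Take moments about the foot of the ladder.
Ladder weight 14.6×10 = 146 N acts at 2.37 m along the ladder; its horizontal arm is 2.37·cos56.2° = 1.318 m → τ = 192.4 N·m clockwise.
Firefighter: 99.6×10 = 996 N at 2.6 m → arm 1.446 m → τ = 1440 N·m clockwise.
Wall normal N acts horizontally at the top; its moment arm is the height L sinθ = 4.74·sin56.2° = 3.939 m, counterclockwise.
Balancing moments: N × 3.939 = 1632, giving N = 414.3 N.
ΣFx = 0 ⇒ f = N_wall = 414.3 N. ΣFy = 0 ⇒ N_floor = 1142 N.
μ_min = f / N_floor = 414.3 / 1142 = 0.363.

μ_min ≈ 0.363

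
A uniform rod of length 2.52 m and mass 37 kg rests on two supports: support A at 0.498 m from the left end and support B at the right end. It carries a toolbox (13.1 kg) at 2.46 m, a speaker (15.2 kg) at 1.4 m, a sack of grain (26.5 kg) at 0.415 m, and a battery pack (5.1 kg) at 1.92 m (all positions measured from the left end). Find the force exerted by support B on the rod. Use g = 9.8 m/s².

Sum moments about support A (its reaction then has zero moment arm).
Beam weight: 37 × 9.8 = 362.6 N down at 1.26 m → arm 0.762 m, τ = 362.6 × 0.762 = 276.3 N·m clockwise.
Toolbox: 13.1 × 9.8 = 128.4 N down at 2.46 m → arm 1.962 m, τ = 128.4 × 1.962 = 251.9 N·m clockwise.
Speaker: 15.2 × 9.8 = 149 N down at 1.4 m → arm 0.902 m, τ = 149 × 0.902 = 134.4 N·m clockwise.
Sack of grain: 26.5 × 9.8 = 259.7 N down at 0.415 m → arm 0.083 m, τ = 259.7 × 0.083 = 21.56 N·m counterclockwise.
Battery pack: 5.1 × 9.8 = 49.98 N down at 1.92 m → arm 1.422 m, τ = 49.98 × 1.422 = 71.07 N·m clockwise.
Net load moment about support A = 712.1 N·m clockwise.
Reaction R at support B is upward at 2.52 m, arm 2.022 m → moment R × 2.022 counterclockwise.
For rotational equilibrium, R × 2.022 = 712.1, so R = 352 N.

R_B ≈ 352 N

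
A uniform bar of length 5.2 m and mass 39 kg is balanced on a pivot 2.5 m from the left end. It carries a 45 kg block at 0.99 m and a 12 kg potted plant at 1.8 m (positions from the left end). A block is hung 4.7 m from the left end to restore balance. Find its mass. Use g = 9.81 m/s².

m ≈ 32.9 kg

Sum moments about the pivot (at 2.5 m from the left end) (the support reaction has zero arm there).
Beam weight: 39 × 9.81 = 382.6 N down at 2.6 m → arm 0.1 m, τ = 382.6 × 0.1 = 38.26 N·m clockwise.
Block: 45 × 9.81 = 441.5 N down at 0.99 m → arm 1.51 m, τ = 441.5 × 1.51 = 666.7 N·m counterclockwise.
Potted plant: 12 × 9.81 = 117.7 N down at 1.8 m → arm 0.7 m, τ = 117.7 × 0.7 = 82.39 N·m counterclockwise.
Net moment of known loads = 710.8 N·m counterclockwise.
An unknown mass m at 4.7 m has arm 2.2 m; its moment is m·g·2.2 clockwise.
Balancing moments: m × 9.81 × 2.2 = 710.8, giving m = 710.8 / (9.81 × 2.2) = 32.9 kg.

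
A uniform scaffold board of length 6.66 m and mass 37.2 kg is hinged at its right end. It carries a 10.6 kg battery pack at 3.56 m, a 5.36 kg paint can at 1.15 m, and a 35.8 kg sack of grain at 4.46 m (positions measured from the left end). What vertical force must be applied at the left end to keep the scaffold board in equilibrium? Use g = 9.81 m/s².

Take moments about the right end.
Beam weight: 37.2 × 9.81 = 364.9 N down at 3.33 m → arm 3.33 m, τ = 364.9 × 3.33 = 1215 N·m counterclockwise.
Battery pack: 10.6 × 9.81 = 104 N down at 3.56 m → arm 3.1 m, τ = 104 × 3.1 = 322.4 N·m counterclockwise.
Paint can: 5.36 × 9.81 = 52.58 N down at 1.15 m → arm 5.51 m, τ = 52.58 × 5.51 = 289.7 N·m counterclockwise.
Sack of grain: 35.8 × 9.81 = 351.2 N down at 4.46 m → arm 2.2 m, τ = 351.2 × 2.2 = 772.6 N·m counterclockwise.
Net moment of the loads = 2600 N·m counterclockwise.
The upward force F acts at the left end, arm 6.66 m, giving F × 6.66 clockwise.
Στ = 0 ⇒ F × 6.66 = 2600 ⇒ F = 2600 / 6.66 = 390 N.

F ≈ 390 N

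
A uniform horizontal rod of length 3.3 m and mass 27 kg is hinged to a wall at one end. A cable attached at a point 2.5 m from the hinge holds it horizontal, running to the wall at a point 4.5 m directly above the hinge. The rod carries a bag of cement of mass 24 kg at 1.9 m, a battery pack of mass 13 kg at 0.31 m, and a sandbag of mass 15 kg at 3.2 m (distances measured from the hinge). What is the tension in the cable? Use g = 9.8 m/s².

T ≈ 638 N

Taking torques about the hinge:
Beam weight: 27 × 9.8 = 264.6 N down at 1.65 m → arm 1.65 m, τ = 264.6 × 1.65 = 436.6 N·m clockwise.
Bag of cement: 24 × 9.8 = 235.2 N down at 1.9 m → arm 1.9 m, τ = 235.2 × 1.9 = 446.9 N·m clockwise.
Battery pack: 13 × 9.8 = 127.4 N down at 0.31 m → arm 0.31 m, τ = 127.4 × 0.31 = 39.49 N·m clockwise.
Sandbag: 15 × 9.8 = 147 N down at 3.2 m → arm 3.2 m, τ = 147 × 3.2 = 470.4 N·m clockwise.
Total clockwise load moment = 1393 N·m.
The cable tension T acts at 2.5 m; only its component perpendicular to the rod, T sinθ, produces torque. sinθ = h/√(h²+d²) = 4.5/√(4.5²+2.5²) = 0.8742.
For rotational equilibrium, T × 2.5 × 0.8742 = 1393, so T = 1393 / 2.185 = 638 N.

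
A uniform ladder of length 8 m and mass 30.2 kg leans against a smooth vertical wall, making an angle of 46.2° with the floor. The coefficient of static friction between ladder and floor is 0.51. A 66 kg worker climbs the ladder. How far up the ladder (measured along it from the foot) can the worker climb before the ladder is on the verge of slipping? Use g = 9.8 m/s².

Take moments about the foot of the ladder.
Ladder weight 30.2×9.8 = 296 N acts at 4 m along the ladder; its horizontal arm is 4·cos46.2° = 2.769 m → τ = 819.6 N·m clockwise.
Worker weight 66×9.8 = 646.8 N at distance d → arm d·cos46.2° → τ = 646.8·d·0.6921 clockwise.
Wall normal N at the top has arm L sinθ = 5.774 m counterclockwise, so Στ = 0 gives N·5.774 = 819.6 + 447.7·d.
ΣFy = 0 ⇒ N_floor = 942.8 N, so the maximum friction is μ_s·N_floor = 0.51×942.8 = 480.8 N. ΣFx = 0 ⇒ N_wall = f, so at the slipping point N = 480.8 N.
Substituting: 480.8×5.774 = 819.6 + 447.7·d ⇒ d = (2776 − 819.6) / 447.7 = 4.37 m.

d ≈ 4.37 m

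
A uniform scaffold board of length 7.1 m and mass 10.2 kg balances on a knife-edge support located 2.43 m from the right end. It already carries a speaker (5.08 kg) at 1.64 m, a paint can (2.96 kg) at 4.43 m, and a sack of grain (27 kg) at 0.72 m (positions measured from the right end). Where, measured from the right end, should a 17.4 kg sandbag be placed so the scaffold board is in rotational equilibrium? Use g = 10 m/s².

x ≈ 4.32 m from the right end

Sum moments about the knife-edge support (at 2.43 m from the right end) (the support reaction has zero arm there).
Beam weight: 10.2 × 10 = 102 N down at 3.55 m → arm 1.12 m, τ = 102 × 1.12 = 114.2 N·m counterclockwise.
Speaker: 5.08 × 10 = 50.8 N down at 1.64 m → arm 0.79 m, τ = 50.8 × 0.79 = 40.13 N·m clockwise.
Paint can: 2.96 × 10 = 29.6 N down at 4.43 m → arm 2 m, τ = 29.6 × 2 = 59.2 N·m counterclockwise.
Sack of grain: 27 × 10 = 270 N down at 0.72 m → arm 1.71 m, τ = 270 × 1.71 = 461.7 N·m clockwise.
Net moment of existing loads = 328.4 N·m clockwise.
The sandbag weighs 17.4 × 10 = 174 N and must supply an equal counterclockwise moment, so its lever arm about the knife-edge support is 328.4 / 174 = 1.89 m.
That puts it at 2.43 + 1.89 = 4.32 m from the right end.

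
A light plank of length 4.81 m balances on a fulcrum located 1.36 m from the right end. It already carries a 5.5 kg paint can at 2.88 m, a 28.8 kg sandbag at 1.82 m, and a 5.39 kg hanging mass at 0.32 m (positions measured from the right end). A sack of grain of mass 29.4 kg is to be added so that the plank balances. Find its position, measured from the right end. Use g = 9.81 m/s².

About the fulcrum (at 1.36 m from the right end):
Paint can: 5.5 × 9.81 = 53.96 N down at 2.88 m → arm 1.52 m, τ = 53.96 × 1.52 = 82.02 N·m counterclockwise.
Sandbag: 28.8 × 9.81 = 282.5 N down at 1.82 m → arm 0.46 m, τ = 282.5 × 0.46 = 130 N·m counterclockwise.
Hanging mass: 5.39 × 9.81 = 52.88 N down at 0.32 m → arm 1.04 m, τ = 52.88 × 1.04 = 55 N·m clockwise.
Net moment of existing loads = 157 N·m counterclockwise.
The sack of grain weighs 29.4 × 9.81 = 288.4 N and must supply an equal clockwise moment, so its lever arm about the fulcrum is 157 / 288.4 = 0.544 m.
That puts it at 1.36 − 0.544 = 0.816 m from the right end.

x ≈ 0.816 m from the right end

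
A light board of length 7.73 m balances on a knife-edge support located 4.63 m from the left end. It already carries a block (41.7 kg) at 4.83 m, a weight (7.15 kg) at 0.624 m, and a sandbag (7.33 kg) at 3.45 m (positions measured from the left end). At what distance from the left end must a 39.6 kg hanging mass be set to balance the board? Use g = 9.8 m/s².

x ≈ 5.36 m from the left end

Taking torques about the knife-edge support (at 4.63 m from the left end):
Block: 41.7 × 9.8 = 408.7 N down at 4.83 m → arm 0.2 m, τ = 408.7 × 0.2 = 81.74 N·m clockwise.
Weight: 7.15 × 9.8 = 70.07 N down at 0.624 m → arm 4.006 m, τ = 70.07 × 4.006 = 280.7 N·m counterclockwise.
Sandbag: 7.33 × 9.8 = 71.83 N down at 3.45 m → arm 1.18 m, τ = 71.83 × 1.18 = 84.76 N·m counterclockwise.
Net moment of existing loads = 283.7 N·m counterclockwise.
The hanging mass weighs 39.6 × 9.8 = 388.1 N and must supply an equal clockwise moment, so its lever arm about the knife-edge support is 283.7 / 388.1 = 0.731 m.
That puts it at 4.63 + 0.731 = 5.36 m from the left end.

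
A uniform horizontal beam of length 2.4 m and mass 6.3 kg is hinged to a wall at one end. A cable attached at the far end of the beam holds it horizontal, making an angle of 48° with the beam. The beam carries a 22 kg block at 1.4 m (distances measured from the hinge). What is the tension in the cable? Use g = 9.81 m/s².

Taking torques about the hinge:
Beam weight: 6.3 × 9.81 = 61.8 N down at 1.2 m → arm 1.2 m, τ = 61.8 × 1.2 = 74.16 N·m clockwise.
Block: 22 × 9.81 = 215.8 N down at 1.4 m → arm 1.4 m, τ = 215.8 × 1.4 = 302.1 N·m clockwise.
Total clockwise load moment = 376.3 N·m.
The cable tension T acts at 2.4 m; only its component perpendicular to the beam, T sinθ, produces torque. sin 48° = 0.7431.
Στ = 0 ⇒ T × 2.4 × 0.7431 = 376.3 ⇒ T = 376.3 / 1.783 = 211 N.

T ≈ 211 N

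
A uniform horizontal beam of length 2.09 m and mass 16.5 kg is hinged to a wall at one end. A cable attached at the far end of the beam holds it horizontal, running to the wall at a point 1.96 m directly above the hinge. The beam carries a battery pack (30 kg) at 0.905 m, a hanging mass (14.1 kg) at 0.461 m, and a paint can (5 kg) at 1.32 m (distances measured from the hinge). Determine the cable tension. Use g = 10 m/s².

T ≈ 402 N

About the hinge:
Beam weight: 16.5 × 10 = 165 N down at 1.045 m → arm 1.045 m, τ = 165 × 1.045 = 172.4 N·m clockwise.
Battery pack: 30 × 10 = 300 N down at 0.905 m → arm 0.905 m, τ = 300 × 0.905 = 271.5 N·m clockwise.
Hanging mass: 14.1 × 10 = 141 N down at 0.461 m → arm 0.461 m, τ = 141 × 0.461 = 65 N·m clockwise.
Paint can: 5 × 10 = 50 N down at 1.32 m → arm 1.32 m, τ = 50 × 1.32 = 66 N·m clockwise.
Total clockwise load moment = 574.9 N·m.
The cable tension T acts at 2.09 m; only its component perpendicular to the beam, T sinθ, produces torque. sinθ = h/√(h²+d²) = 1.96/√(1.96²+2.09²) = 0.6841.
Στ = 0 ⇒ T × 2.09 × 0.6841 = 574.9 ⇒ T = 574.9 / 1.43 = 402 N.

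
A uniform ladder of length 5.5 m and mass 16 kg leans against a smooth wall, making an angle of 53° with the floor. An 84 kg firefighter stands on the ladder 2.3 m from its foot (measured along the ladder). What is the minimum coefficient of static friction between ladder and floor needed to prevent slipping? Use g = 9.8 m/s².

About the foot of the ladder:
Ladder weight 16×9.8 = 156.8 N acts at 2.75 m along the ladder; its horizontal arm is 2.75·cos53° = 1.655 m → τ = 259.5 N·m clockwise.
Firefighter: 84×9.8 = 823.2 N at 2.3 m → arm 1.384 m → τ = 1139 N·m clockwise.
Wall normal N acts horizontally at the top; its moment arm is the height L sinθ = 5.5·sin53° = 4.392 m, counterclockwise.
For rotational equilibrium, N × 4.392 = 1398, so N = 318.3 N.
ΣFx = 0 ⇒ f = N_wall = 318.3 N. ΣFy = 0 ⇒ N_floor = 980 N.
μ_min = f / N_floor = 318.3 / 980 = 0.325.

μ_min ≈ 0.325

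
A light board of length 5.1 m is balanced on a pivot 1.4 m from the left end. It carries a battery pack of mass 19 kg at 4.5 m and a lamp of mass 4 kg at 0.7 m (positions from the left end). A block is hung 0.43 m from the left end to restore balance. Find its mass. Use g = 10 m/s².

About the pivot (at 1.4 m from the left end):
Battery pack: 19 × 10 = 190 N down at 4.5 m → arm 3.1 m, τ = 190 × 3.1 = 589 N·m clockwise.
Lamp: 4 × 10 = 40 N down at 0.7 m → arm 0.7 m, τ = 40 × 0.7 = 28 N·m counterclockwise.
Net moment of known loads = 561 N·m clockwise.
An unknown mass m at 0.43 m has arm 0.97 m; its moment is m·g·0.97 counterclockwise.
Setting net torque to zero: m × 10 × 0.97 = 561 → m = 561 / (10 × 0.97) = 57.8 kg.

m ≈ 57.8 kg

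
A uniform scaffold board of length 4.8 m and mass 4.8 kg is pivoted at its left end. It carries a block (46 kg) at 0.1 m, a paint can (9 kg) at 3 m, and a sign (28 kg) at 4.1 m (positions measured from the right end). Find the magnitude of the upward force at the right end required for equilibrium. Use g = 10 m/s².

F ≈ 549 N

Choose the left end as the axis so the unknown pivot reaction has zero arm there.
Beam weight: 4.8 × 10 = 48 N down at 2.4 m → arm 2.4 m, τ = 48 × 2.4 = 115.2 N·m clockwise.
Block: 46 × 10 = 460 N down at 0.1 m → arm 4.7 m, τ = 460 × 4.7 = 2162 N·m clockwise.
Paint can: 9 × 10 = 90 N down at 3 m → arm 1.8 m, τ = 90 × 1.8 = 162 N·m clockwise.
Sign: 28 × 10 = 280 N down at 4.1 m → arm 0.7 m, τ = 280 × 0.7 = 196 N·m clockwise.
Net moment of the loads = 2635 N·m clockwise.
The upward force F acts at the right end, arm 4.8 m, giving F × 4.8 counterclockwise.
For rotational equilibrium, F × 4.8 = 2635, so F = 2635 / 4.8 = 549 N.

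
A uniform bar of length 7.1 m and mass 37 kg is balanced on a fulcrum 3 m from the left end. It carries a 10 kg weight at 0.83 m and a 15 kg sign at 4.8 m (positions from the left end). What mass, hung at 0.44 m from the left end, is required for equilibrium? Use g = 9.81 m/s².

m ≈ 10 kg

About the fulcrum (at 3 m from the left end):
Beam weight: 37 × 9.81 = 363 N down at 3.55 m → arm 0.55 m, τ = 363 × 0.55 = 199.7 N·m clockwise.
Weight: 10 × 9.81 = 98.1 N down at 0.83 m → arm 2.17 m, τ = 98.1 × 2.17 = 212.9 N·m counterclockwise.
Sign: 15 × 9.81 = 147.2 N down at 4.8 m → arm 1.8 m, τ = 147.2 × 1.8 = 265 N·m clockwise.
Net moment of known loads = 251.8 N·m clockwise.
An unknown mass m at 0.44 m has arm 2.56 m; its moment is m·g·2.56 counterclockwise.
For rotational equilibrium, m × 9.81 × 2.56 = 251.8, so m = 251.8 / (9.81 × 2.56) = 10 kg.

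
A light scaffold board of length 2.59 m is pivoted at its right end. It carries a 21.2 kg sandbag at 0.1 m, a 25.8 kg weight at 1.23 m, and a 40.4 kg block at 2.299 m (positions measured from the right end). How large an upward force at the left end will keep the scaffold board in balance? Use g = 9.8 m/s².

F ≈ 480 N

About the right end:
Sandbag: 21.2 × 9.8 = 207.8 N down at 0.1 m → arm 0.1 m, τ = 207.8 × 0.1 = 20.78 N·m counterclockwise.
Weight: 25.8 × 9.8 = 252.8 N down at 1.23 m → arm 1.23 m, τ = 252.8 × 1.23 = 310.9 N·m counterclockwise.
Block: 40.4 × 9.8 = 395.9 N down at 2.299 m → arm 2.299 m, τ = 395.9 × 2.299 = 910.2 N·m counterclockwise.
Net moment of the loads = 1242 N·m counterclockwise.
The upward force F acts at the left end, arm 2.59 m, giving F × 2.59 clockwise.
Setting net torque to zero: F × 2.59 = 1242 → F = 1242 / 2.59 = 480 N.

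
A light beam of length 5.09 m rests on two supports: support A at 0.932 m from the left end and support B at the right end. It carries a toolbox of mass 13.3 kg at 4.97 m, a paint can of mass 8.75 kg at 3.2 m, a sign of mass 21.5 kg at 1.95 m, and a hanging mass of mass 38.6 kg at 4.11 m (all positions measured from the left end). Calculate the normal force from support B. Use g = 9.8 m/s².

Take moments about support A.
Toolbox: 13.3 × 9.8 = 130.3 N down at 4.97 m → arm 4.038 m, τ = 130.3 × 4.038 = 526.2 N·m clockwise.
Paint can: 8.75 × 9.8 = 85.75 N down at 3.2 m → arm 2.268 m, τ = 85.75 × 2.268 = 194.5 N·m clockwise.
Sign: 21.5 × 9.8 = 210.7 N down at 1.95 m → arm 1.018 m, τ = 210.7 × 1.018 = 214.5 N·m clockwise.
Hanging mass: 38.6 × 9.8 = 378.3 N down at 4.11 m → arm 3.178 m, τ = 378.3 × 3.178 = 1202 N·m clockwise.
Net load moment about support A = 2137 N·m clockwise.
Reaction R at support B is upward at 5.09 m, arm 4.158 m → moment R × 4.158 counterclockwise.
Balancing moments: R × 4.158 = 2137, giving R = 514 N.

R_B ≈ 514 N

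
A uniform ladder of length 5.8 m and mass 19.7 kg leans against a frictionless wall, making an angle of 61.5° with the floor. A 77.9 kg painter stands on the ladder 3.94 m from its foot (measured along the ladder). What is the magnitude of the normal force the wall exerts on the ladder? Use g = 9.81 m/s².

N_wall ≈ 334 N

About the foot of the ladder:
Ladder weight 19.7×9.81 = 193.3 N acts at 2.9 m along the ladder; its horizontal arm is 2.9·cos61.5° = 1.384 m → τ = 267.5 N·m clockwise.
Painter: 77.9×9.81 = 764.2 N at 3.94 m → arm 1.88 m → τ = 1437 N·m clockwise.
Wall normal N acts horizontally at the top; its moment arm is the height L sinθ = 5.8·sin61.5° = 5.097 m, counterclockwise.
For rotational equilibrium, N × 5.097 = 1704, so N = 334 N.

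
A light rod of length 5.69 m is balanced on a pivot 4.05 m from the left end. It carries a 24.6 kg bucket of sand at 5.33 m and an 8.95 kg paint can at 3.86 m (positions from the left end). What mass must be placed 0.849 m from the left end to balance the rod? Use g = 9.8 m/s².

m ≈ 9.31 kg

Take moments about the pivot (at 4.05 m from the left end).
Bucket of sand: 24.6 × 9.8 = 241.1 N down at 5.33 m → arm 1.28 m, τ = 241.1 × 1.28 = 308.6 N·m clockwise.
Paint can: 8.95 × 9.8 = 87.71 N down at 3.86 m → arm 0.19 m, τ = 87.71 × 0.19 = 16.66 N·m counterclockwise.
Net moment of known loads = 291.9 N·m clockwise.
An unknown mass m at 0.849 m has arm 3.201 m; its moment is m·g·3.201 counterclockwise.
Στ = 0 ⇒ m × 9.8 × 3.201 = 291.9 ⇒ m = 291.9 / (9.8 × 3.201) = 9.31 kg.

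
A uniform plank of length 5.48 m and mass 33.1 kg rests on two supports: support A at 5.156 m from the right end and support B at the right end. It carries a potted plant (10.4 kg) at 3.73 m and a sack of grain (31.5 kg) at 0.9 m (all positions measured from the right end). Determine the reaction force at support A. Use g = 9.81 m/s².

Choose support B as the axis so its reaction then has zero moment arm.
Beam weight: 33.1 × 9.81 = 324.7 N down at 2.74 m → arm 2.74 m, τ = 324.7 × 2.74 = 889.7 N·m counterclockwise.
Potted plant: 10.4 × 9.81 = 102 N down at 3.73 m → arm 3.73 m, τ = 102 × 3.73 = 380.5 N·m counterclockwise.
Sack of grain: 31.5 × 9.81 = 309 N down at 0.9 m → arm 0.9 m, τ = 309 × 0.9 = 278.1 N·m counterclockwise.
Net load moment about support B = 1548 N·m counterclockwise.
Reaction R at support A is upward at 5.156 m, arm 5.156 m → moment R × 5.156 clockwise.
Balancing moments: R × 5.156 = 1548, giving R = 300 N.

R_A ≈ 300 N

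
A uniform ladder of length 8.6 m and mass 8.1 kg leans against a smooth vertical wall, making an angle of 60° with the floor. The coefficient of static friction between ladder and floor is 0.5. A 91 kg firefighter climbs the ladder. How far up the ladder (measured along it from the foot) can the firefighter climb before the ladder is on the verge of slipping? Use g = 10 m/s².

Sum moments about the foot of the ladder (the floor normal and friction both act there and drop out).
Ladder weight 8.1×10 = 81 N acts at 4.3 m along the ladder; its horizontal arm is 4.3·cos60° = 2.15 m → τ = 174.2 N·m clockwise.
Firefighter weight 91×10 = 910 N at distance d → arm d·cos60° → τ = 910·d·0.5 clockwise.
Wall normal N at the top has arm L sinθ = 7.448 m counterclockwise, so Στ = 0 gives N·7.448 = 174.2 + 455·d.
ΣFy = 0 ⇒ N_floor = 991 N, so the maximum friction is μ_s·N_floor = 0.5×991 = 495.5 N. ΣFx = 0 ⇒ N_wall = f, so at the slipping point N = 495.5 N.
Substituting: 495.5×7.448 = 174.2 + 455·d ⇒ d = (3690 − 174.2) / 455 = 7.73 m.

d ≈ 7.73 m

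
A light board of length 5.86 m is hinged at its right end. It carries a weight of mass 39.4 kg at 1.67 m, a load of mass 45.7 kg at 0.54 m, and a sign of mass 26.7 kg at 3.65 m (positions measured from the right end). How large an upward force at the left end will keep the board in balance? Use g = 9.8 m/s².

F ≈ 314 N

Choose the right end as the axis so the unknown pivot reaction has zero arm there.
Weight: 39.4 × 9.8 = 386.1 N down at 1.67 m → arm 1.67 m, τ = 386.1 × 1.67 = 644.8 N·m counterclockwise.
Load: 45.7 × 9.8 = 447.9 N down at 0.54 m → arm 0.54 m, τ = 447.9 × 0.54 = 241.9 N·m counterclockwise.
Sign: 26.7 × 9.8 = 261.7 N down at 3.65 m → arm 3.65 m, τ = 261.7 × 3.65 = 955.2 N·m counterclockwise.
Net moment of the loads = 1842 N·m counterclockwise.
The upward force F acts at the left end, arm 5.86 m, giving F × 5.86 clockwise.
For rotational equilibrium, F × 5.86 = 1842, so F = 1842 / 5.86 = 314 N.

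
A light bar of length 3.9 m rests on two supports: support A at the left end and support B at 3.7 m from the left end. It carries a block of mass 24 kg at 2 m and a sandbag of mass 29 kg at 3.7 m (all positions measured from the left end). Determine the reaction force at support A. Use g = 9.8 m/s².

R_A ≈ 108 N

Take moments about support B.
Block: 24 × 9.8 = 235.2 N down at 2 m → arm 1.7 m, τ = 235.2 × 1.7 = 399.8 N·m counterclockwise.
Sandbag: acts at the support B, moment arm 0 → no torque.
Net load moment about support B = 399.8 N·m counterclockwise.
Reaction R at support A is upward at 0 m, arm 3.7 m → moment R × 3.7 clockwise.
Setting net torque to zero: R × 3.7 = 399.8 → R = 108 N.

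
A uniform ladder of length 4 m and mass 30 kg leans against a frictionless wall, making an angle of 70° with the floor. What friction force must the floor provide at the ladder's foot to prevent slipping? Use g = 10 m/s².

f ≈ 54.6 N

Choose the foot of the ladder as the axis so the floor normal and friction both act there and drop out.
Ladder weight 30×10 = 300 N acts at 2 m along the ladder; its horizontal arm is 2·cos70° = 0.684 m → τ = 205.2 N·m clockwise.
Wall normal N acts horizontally at the top; its moment arm is the height L sinθ = 4·sin70° = 3.759 m, counterclockwise.
For rotational equilibrium, N × 3.759 = 205.2, so N = 54.6 N.
ΣFx = 0: friction at the foot balances the wall's push, so f = N_wall = 54.6 N.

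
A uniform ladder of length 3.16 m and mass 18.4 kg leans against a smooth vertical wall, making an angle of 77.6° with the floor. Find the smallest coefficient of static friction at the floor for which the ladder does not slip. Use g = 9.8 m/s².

Take moments about the foot of the ladder.
Ladder weight 18.4×9.8 = 180.3 N acts at 1.58 m along the ladder; its horizontal arm is 1.58·cos77.6° = 0.3393 m → τ = 61.18 N·m clockwise.
Wall normal N acts horizontally at the top; its moment arm is the height L sinθ = 3.16·sin77.6° = 3.086 m, counterclockwise.
Στ = 0 ⇒ N × 3.086 = 61.18 ⇒ N = 19.83 N.
ΣFx = 0 ⇒ f = N_wall = 19.83 N. ΣFy = 0 ⇒ N_floor = 180.3 N.
μ_min = f / N_floor = 19.83 / 180.3 = 0.11.

μ_min ≈ 0.11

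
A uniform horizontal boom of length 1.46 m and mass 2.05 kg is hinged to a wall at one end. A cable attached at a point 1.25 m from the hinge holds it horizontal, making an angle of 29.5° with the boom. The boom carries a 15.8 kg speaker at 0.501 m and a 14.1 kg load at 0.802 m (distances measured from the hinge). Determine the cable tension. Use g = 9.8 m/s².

About the hinge:
Beam weight: 2.05 × 9.8 = 20.09 N down at 0.73 m → arm 0.73 m, τ = 20.09 × 0.73 = 14.67 N·m clockwise.
Speaker: 15.8 × 9.8 = 154.8 N down at 0.501 m → arm 0.501 m, τ = 154.8 × 0.501 = 77.55 N·m clockwise.
Load: 14.1 × 9.8 = 138.2 N down at 0.802 m → arm 0.802 m, τ = 138.2 × 0.802 = 110.8 N·m clockwise.
Total clockwise load moment = 203 N·m.
The cable tension T acts at 1.25 m; only its component perpendicular to the boom, T sinθ, produces torque. sin 29.5° = 0.4924.
For rotational equilibrium, T × 1.25 × 0.4924 = 203, so T = 203 / 0.6155 = 330 N.

T ≈ 330 N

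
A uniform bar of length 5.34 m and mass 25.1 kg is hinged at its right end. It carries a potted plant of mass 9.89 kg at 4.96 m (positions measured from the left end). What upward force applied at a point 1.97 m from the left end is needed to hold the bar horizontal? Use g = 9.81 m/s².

F ≈ 206 N

Taking torques about the right end:
Beam weight: 25.1 × 9.81 = 246.2 N down at 2.67 m → arm 2.67 m, τ = 246.2 × 2.67 = 657.4 N·m counterclockwise.
Potted plant: 9.89 × 9.81 = 97.02 N down at 4.96 m → arm 0.38 m, τ = 97.02 × 0.38 = 36.87 N·m counterclockwise.
Net moment of the loads = 694.3 N·m counterclockwise.
The upward force F acts at a point 1.97 m from the left end, arm 3.37 m, giving F × 3.37 clockwise.
Στ = 0 ⇒ F × 3.37 = 694.3 ⇒ F = 694.3 / 3.37 = 206 N.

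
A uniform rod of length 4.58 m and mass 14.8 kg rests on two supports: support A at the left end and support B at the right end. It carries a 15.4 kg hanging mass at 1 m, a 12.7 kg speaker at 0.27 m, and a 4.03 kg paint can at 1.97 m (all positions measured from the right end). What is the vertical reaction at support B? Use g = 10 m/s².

R_B ≈ 337 N

Choose support A as the axis so its reaction then has zero moment arm.
Beam weight: 14.8 × 10 = 148 N down at 2.29 m → arm 2.29 m, τ = 148 × 2.29 = 338.9 N·m clockwise.
Hanging mass: 15.4 × 10 = 154 N down at 1 m → arm 3.58 m, τ = 154 × 3.58 = 551.3 N·m clockwise.
Speaker: 12.7 × 10 = 127 N down at 0.27 m → arm 4.31 m, τ = 127 × 4.31 = 547.4 N·m clockwise.
Paint can: 4.03 × 10 = 40.3 N down at 1.97 m → arm 2.61 m, τ = 40.3 × 2.61 = 105.2 N·m clockwise.
Net load moment about support A = 1543 N·m clockwise.
Reaction R at support B is upward at 0 m, arm 4.58 m → moment R × 4.58 counterclockwise.
Balancing moments: R × 4.58 = 1543, giving R = 337 N.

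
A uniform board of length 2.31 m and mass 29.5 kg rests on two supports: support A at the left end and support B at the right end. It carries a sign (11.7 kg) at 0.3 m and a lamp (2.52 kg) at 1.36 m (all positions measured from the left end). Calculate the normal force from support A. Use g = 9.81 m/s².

Sum moments about support B (its reaction then has zero moment arm).
Beam weight: 29.5 × 9.81 = 289.4 N down at 1.155 m → arm 1.155 m, τ = 289.4 × 1.155 = 334.3 N·m counterclockwise.
Sign: 11.7 × 9.81 = 114.8 N down at 0.3 m → arm 2.01 m, τ = 114.8 × 2.01 = 230.7 N·m counterclockwise.
Lamp: 2.52 × 9.81 = 24.72 N down at 1.36 m → arm 0.95 m, τ = 24.72 × 0.95 = 23.48 N·m counterclockwise.
Net load moment about support B = 588.5 N·m counterclockwise.
Reaction R at support A is upward at 0 m, arm 2.31 m → moment R × 2.31 clockwise.
Balancing moments: R × 2.31 = 588.5, giving R = 255 N.

R_A ≈ 255 N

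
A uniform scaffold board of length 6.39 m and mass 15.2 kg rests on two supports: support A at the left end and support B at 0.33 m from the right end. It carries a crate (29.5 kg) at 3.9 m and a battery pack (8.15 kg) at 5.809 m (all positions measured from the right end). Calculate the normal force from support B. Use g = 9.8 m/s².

About support A:
Beam weight: 15.2 × 9.8 = 149 N down at 3.195 m → arm 3.195 m, τ = 149 × 3.195 = 476.1 N·m clockwise.
Crate: 29.5 × 9.8 = 289.1 N down at 3.9 m → arm 2.49 m, τ = 289.1 × 2.49 = 719.9 N·m clockwise.
Battery pack: 8.15 × 9.8 = 79.87 N down at 5.809 m → arm 0.581 m, τ = 79.87 × 0.581 = 46.4 N·m clockwise.
Net load moment about support A = 1242 N·m clockwise.
Reaction R at support B is upward at 0.33 m, arm 6.06 m → moment R × 6.06 counterclockwise.
Στ = 0 ⇒ R × 6.06 = 1242 ⇒ R = 205 N.

R_B ≈ 205 N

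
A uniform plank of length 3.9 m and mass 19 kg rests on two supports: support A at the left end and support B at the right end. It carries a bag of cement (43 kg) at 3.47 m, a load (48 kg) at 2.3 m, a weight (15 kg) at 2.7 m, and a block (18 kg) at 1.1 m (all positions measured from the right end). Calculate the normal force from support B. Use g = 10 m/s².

R_B ≈ 515 N

Take moments about support A.
Beam weight: 19 × 10 = 190 N down at 1.95 m → arm 1.95 m, τ = 190 × 1.95 = 370.5 N·m clockwise.
Bag of cement: 43 × 10 = 430 N down at 3.47 m → arm 0.43 m, τ = 430 × 0.43 = 184.9 N·m clockwise.
Load: 48 × 10 = 480 N down at 2.3 m → arm 1.6 m, τ = 480 × 1.6 = 768 N·m clockwise.
Weight: 15 × 10 = 150 N down at 2.7 m → arm 1.2 m, τ = 150 × 1.2 = 180 N·m clockwise.
Block: 18 × 10 = 180 N down at 1.1 m → arm 2.8 m, τ = 180 × 2.8 = 504 N·m clockwise.
Net load moment about support A = 2007 N·m clockwise.
Reaction R at support B is upward at 0 m, arm 3.9 m → moment R × 3.9 counterclockwise.
Balancing moments: R × 3.9 = 2007, giving R = 515 N.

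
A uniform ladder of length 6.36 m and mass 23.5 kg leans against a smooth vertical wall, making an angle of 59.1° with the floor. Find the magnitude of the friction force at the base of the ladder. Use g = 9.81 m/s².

Sum moments about the foot of the ladder (the floor normal and friction both act there and drop out).
Ladder weight 23.5×9.81 = 230.5 N acts at 3.18 m along the ladder; its horizontal arm is 3.18·cos59.1° = 1.633 m → τ = 376.4 N·m clockwise.
Wall normal N acts horizontally at the top; its moment arm is the height L sinθ = 6.36·sin59.1° = 5.457 m, counterclockwise.
Στ = 0 ⇒ N × 5.457 = 376.4 ⇒ N = 69 N.
ΣFx = 0: friction at the foot balances the wall's push, so f = N_wall = 69 N.

f ≈ 69 N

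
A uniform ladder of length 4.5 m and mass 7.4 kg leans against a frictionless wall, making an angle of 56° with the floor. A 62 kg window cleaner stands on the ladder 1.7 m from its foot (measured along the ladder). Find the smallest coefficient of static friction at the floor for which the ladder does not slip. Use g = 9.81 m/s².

μ_min ≈ 0.264

Taking torques about the foot of the ladder:
Ladder weight 7.4×9.81 = 72.59 N acts at 2.25 m along the ladder; its horizontal arm is 2.25·cos56° = 1.258 m → τ = 91.32 N·m clockwise.
Window cleaner: 62×9.81 = 608.2 N at 1.7 m → arm 0.9506 m → τ = 578.2 N·m clockwise.
Wall normal N acts horizontally at the top; its moment arm is the height L sinθ = 4.5·sin56° = 3.731 m, counterclockwise.
Balancing moments: N × 3.731 = 669.5, giving N = 179.4 N.
ΣFx = 0 ⇒ f = N_wall = 179.4 N. ΣFy = 0 ⇒ N_floor = 680.8 N.
μ_min = f / N_floor = 179.4 / 680.8 = 0.264.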